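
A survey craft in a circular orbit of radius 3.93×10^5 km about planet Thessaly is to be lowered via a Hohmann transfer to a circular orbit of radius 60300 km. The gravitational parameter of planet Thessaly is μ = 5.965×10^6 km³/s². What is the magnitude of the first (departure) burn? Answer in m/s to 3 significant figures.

Transfer-ellipse semi-major axis a_t = (r₁ + r₂)/2 = (3.930×10^5 + 60300)/2 = 2.2665×10^5 km.
Circular speed at r = 3.930×10^5 km: v_c = √(μ/r) = 3.896 km/s.
Vis-viva on the transfer ellipse at r = 3.930×10^5 km gives v_t = √[μ(2/r − 1/a_t)] = 2.010 km/s.
Δv₁ = |v_t − v_c| = |2.010 − 3.896| = 1.886 km/s.

Δv₁ = 1890 m/s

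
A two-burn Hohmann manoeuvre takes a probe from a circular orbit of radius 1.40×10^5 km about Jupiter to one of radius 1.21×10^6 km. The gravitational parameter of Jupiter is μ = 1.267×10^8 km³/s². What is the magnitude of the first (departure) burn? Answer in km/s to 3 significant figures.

Δv₁ = 10.2 km/s

Semi-major axis of the transfer orbit: a_t = (1.400×10^5 + 1.210×10^6)/2 = 6.750×10^5 km.
Circular speed at r = 1.400×10^5 km: v_c = √(μ/r) = 30.0832 km/s.
Vis-viva on the transfer ellipse at r = 1.400×10^5 km gives v_t = √[μ(2/r − 1/a_t)] = 40.2777 km/s.
Δv₁ = |v_t − v_c| = |40.2777 − 30.0832| = 10.19 km/s.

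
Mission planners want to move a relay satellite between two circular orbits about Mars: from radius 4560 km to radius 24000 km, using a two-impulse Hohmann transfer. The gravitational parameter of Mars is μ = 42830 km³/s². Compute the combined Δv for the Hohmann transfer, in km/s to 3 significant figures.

Δv = 1.49 km/s

The Hohmann ellipse has a_t = (r₁ + r₂)/2 = 14280 km.
At r₁ the circular-orbit speed is v₁ = √(μ/r₁) = 3.0647 km/s.
On the transfer ellipse at r₁, vis-viva equation gives v_p = √[μ(2/r₁ − 1/a_t)] = 3.9731 km/s.
First burn Δv₁ = |v_p − v₁| = 0.9084 km/s.
Circular speed at r₂: v₂ = √(μ/r₂) = 1.3359 km/s.
Transfer-orbit speed at r₂: v_a = √[μ(2/r₂ − 1/a_t)] = 0.75490 km/s.
Second burn Δv₂ = |v₂ − v_a| = 0.5810 km/s.
Total Δv = Δv₁ + Δv₂ = 1.489 km/s.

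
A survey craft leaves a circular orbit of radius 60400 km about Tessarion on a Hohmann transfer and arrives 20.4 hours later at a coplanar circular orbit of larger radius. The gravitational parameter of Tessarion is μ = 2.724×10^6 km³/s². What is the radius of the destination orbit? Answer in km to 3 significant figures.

Transfer time t = 20.4 hours = 73440 s, and t = π√(a_t³/μ).
So a_t = (μ t²/π²)^(1/3) = (2.724×10^6 × (73440)² / π²)^(1/3) = 1.1418×10^5 km.
Since a_t = (r₁ + r₂)/2, r₂ = 2a_t − r₁ = 2×1.1418×10^5 − 60400 = 1.6796×10^5 km.

r₂ = 1.68×10^5 km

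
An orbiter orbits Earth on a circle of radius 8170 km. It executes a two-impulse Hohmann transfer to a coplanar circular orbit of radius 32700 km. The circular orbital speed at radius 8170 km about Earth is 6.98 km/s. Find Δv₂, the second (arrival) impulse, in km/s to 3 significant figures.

From the circular-orbit relation v² = μ/r at r = 8170 km: μ = v²r = (6.98)² × 8170 = 3.98046×10^5 km³/s².
The Hohmann ellipse has a_t = (r₁ + r₂)/2 = 20435 km.
Circular speed at r = 32700 km: v_c = √(μ/r) = 3.489 km/s.
Vis-viva on the transfer ellipse at r = 32700 km gives v_t = √[μ(2/r − 1/a_t)] = 2.206 km/s.
Δv₂ = |v_t − v_c| = |2.206 − 3.489| = 1.283 km/s.

Δv₂ = 1.28 km/s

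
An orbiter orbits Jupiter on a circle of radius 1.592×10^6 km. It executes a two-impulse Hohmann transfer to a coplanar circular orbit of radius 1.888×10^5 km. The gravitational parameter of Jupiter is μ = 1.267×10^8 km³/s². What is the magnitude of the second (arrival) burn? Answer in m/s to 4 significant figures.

The Hohmann ellipse has a_t = (r₁ + r₂)/2 = 8.904×10^5 km.
Circular speed at r = 1.888×10^5 km: v_c = √(μ/r) = 25.905 km/s.
Transfer-orbit speed at the same r (vis-viva, a = a_t): v_t = √[μ(2/r − 1/a_t)] = 34.639 km/s.
Δv₂ = |v_t − v_c| = |34.639 − 25.905| = 8.734 km/s.

Δv₂ = 8734 m/s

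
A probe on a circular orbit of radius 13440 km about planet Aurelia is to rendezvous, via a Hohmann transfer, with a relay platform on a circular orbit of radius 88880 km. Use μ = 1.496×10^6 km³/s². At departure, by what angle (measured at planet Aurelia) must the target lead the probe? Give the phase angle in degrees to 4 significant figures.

The Hohmann ellipse has a_t = (r₁ + r₂)/2 = 51160 km.
Transfer time t = π√(a_t³/μ) = 29720 s.
The target's mean motion on its circular orbit is ω₂ = √(μ/r₂³) = 4.616×10^-5 rad/s.
Angle swept by the target during transfer: ω₂·t = 1.372 rad = 78.61°.
The probe traverses 180° on the transfer ellipse, so the target must lead by 180° − 78.61° = 101.4°.

φ = 101.4°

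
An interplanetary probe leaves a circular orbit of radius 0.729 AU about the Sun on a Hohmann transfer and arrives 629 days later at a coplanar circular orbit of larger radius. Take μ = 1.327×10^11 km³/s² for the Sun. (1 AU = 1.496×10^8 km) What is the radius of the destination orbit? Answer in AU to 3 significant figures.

In km: r₁ = 0.729 × 1.496×10^8 = 1.090584×10^8 km.
Transfer time t = 629 days = 5.43456×10^7 s, and t = π√(a_t³/μ).
So a_t = (μ t²/π²)^(1/3) = (1.327×10^11 × (5.43456×10^7)² / π²)^(1/3) = 3.4117×10^8 km.
Since a_t = (r₁ + r₂)/2, r₂ = 2a_t − r₁ = 2×3.4117×10^8 − 1.090584×10^8 = 5.732816×10^8 km.
In AU: r₂ = 5.732816×10^8 / 1.496×10^8 = 3.83 AU.

r₂ = 3.83 AU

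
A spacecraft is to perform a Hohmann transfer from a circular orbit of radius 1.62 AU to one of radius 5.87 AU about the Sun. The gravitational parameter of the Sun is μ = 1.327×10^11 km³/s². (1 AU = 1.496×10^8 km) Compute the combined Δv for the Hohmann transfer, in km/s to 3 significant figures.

Δv = 10.1 km/s

In km: r₁ = 1.62 × 1.496×10^8 = 2.42352×10^8 km; r₂ = 5.87 × 1.496×10^8 = 8.78152×10^8 km.
Semi-major axis of the transfer orbit: a_t = (2.42352×10^8 + 8.78152×10^8)/2 = 5.60252×10^8 km.
At r₁ the circular-orbit speed is v₁ = √(μ/r₁) = 23.400 km/s.
Transfer-orbit speed at r₁ (v² = μ(2/r − 1/a)): v_p = √[μ(2/r₁ − 1/a_t)] = 29.296 km/s.
First burn Δv₁ = |v_p − v₁| = 5.896 km/s.
Circular speed at r₂: v₂ = √(μ/r₂) = 12.293 km/s.
Transfer-orbit speed at r₂: v_a = √[μ(2/r₂ − 1/a_t)] = 8.0850 km/s.
Second burn Δv₂ = |v₂ − v_a| = 4.208 km/s.
Δv = Δv₁ + Δv₂ = 5.896 + 4.208 = 10.10 km/s.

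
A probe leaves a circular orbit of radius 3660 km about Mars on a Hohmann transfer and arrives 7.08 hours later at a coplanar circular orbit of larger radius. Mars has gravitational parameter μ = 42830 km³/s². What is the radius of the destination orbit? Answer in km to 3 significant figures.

r₂ = 24600 km

Transfer time t = 7.08 hours = 25488 s, and t = π√(a_t³/μ).
So a_t = (μ t²/π²)^(1/3) = (42830 × (25488)² / π²)^(1/3) = 14127 km.
Since a_t = (r₁ + r₂)/2, r₂ = 2a_t − r₁ = 2×14127 − 3660 = 24594 km.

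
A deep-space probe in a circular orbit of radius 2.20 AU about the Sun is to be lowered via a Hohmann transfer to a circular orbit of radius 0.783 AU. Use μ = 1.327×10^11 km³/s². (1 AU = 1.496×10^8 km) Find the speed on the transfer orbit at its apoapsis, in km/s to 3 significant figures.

In km: r₁ = 2.20 × 1.496×10^8 = 3.2912×10^8 km; r₂ = 0.783 × 1.496×10^8 = 1.171368×10^8 km.
The Hohmann ellipse has a_t = (r₁ + r₂)/2 = 2.231284×10^8 km.
The apoapsis of the transfer ellipse is at r = 3.2912×10^8 km.
From the vis-viva equation, v = √[μ(2/r − 1/a_t)] = 14.55 km/s.

v = 14.5 km/s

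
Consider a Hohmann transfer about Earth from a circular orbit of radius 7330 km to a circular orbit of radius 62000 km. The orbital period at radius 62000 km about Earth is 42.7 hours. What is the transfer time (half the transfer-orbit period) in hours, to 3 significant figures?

t = 8.93 hours

From Kepler's third law T² = 4π²r³/μ at r = 62000 km, T = 42.7 hours = 42.7 × 3600 s = 1.5372×10^5 s: μ = 4π²r³/T² = 3.98175×10^5 km³/s².
Semi-major axis of the transfer orbit: a_t = (7330 + 62000)/2 = 34665 km.
By Kepler's third law the transfer-orbit period is T = 2π√(a_t³/μ), so t = T/2 = 32133 s.
Converting: 32133 s ÷ 3600 s/hour = 8.93 hours.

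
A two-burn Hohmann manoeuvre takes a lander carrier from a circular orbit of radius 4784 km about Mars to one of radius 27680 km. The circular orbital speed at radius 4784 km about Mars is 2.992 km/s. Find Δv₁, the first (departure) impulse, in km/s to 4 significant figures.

Δv₁ = 0.9151 km/s

From the circular-orbit relation v² = μ/r at r = 4784 km: μ = v²r = (2.992)² × 4784 = 42826.7 km³/s².
Semi-major axis of the transfer orbit: a_t = (4784 + 27680)/2 = 16232 km.
Circular speed at r = 4784 km: v_c = √(μ/r) = 2.9920 km/s.
Transfer-orbit speed at the same r (vis-viva, a = a_t): v_t = √[μ(2/r − 1/a_t)] = 3.9071 km/s.
Δv₁ = |v_t − v_c| = |3.9071 − 2.9920| = 0.9151 km/s.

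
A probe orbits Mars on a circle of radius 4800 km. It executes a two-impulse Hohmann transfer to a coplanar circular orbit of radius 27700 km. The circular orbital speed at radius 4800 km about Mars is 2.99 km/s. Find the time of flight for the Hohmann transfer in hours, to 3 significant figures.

From the circular-orbit relation v² = μ/r at r = 4800 km: μ = v²r = (2.99)² × 4800 = 42912.5 km³/s².
The Hohmann ellipse has a_t = (r₁ + r₂)/2 = 16250 km.
By Kepler's third law the transfer-orbit period is T = 2π√(a_t³/μ), so t = T/2 = 31420 s.
Converting: 31420 s ÷ 3600 s/hour = 8.73 hours.

t = 8.73 hours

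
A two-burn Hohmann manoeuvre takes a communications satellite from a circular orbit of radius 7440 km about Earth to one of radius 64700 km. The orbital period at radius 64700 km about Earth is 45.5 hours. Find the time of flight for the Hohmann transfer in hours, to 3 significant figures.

From Kepler's third law T² = 4π²r³/μ at r = 64700 km, T = 45.5 hours = 45.5 × 3600 s = 1.638×10^5 s: μ = 4π²r³/T² = 3.98515×10^5 km³/s².
Transfer-ellipse semi-major axis a_t = (r₁ + r₂)/2 = (7440 + 64700)/2 = 36070 km.
Transfer time t = π√(a_t³/μ) = π√((36070)³ / 3.98515×10^5) = 34090 s.
Converting: 34090 s ÷ 3600 s/hour = 9.47 hours.

t = 9.47 hours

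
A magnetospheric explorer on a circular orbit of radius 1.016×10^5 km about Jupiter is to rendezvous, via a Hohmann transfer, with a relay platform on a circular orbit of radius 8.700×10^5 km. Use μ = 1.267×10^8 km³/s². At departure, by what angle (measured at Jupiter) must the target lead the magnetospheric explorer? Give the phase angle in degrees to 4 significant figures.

The Hohmann ellipse has a_t = (r₁ + r₂)/2 = 4.858×10^5 km.
Transfer time t = π√(a_t³/μ) = 94500 s.
The target's mean motion on its circular orbit is ω₂ = √(μ/r₂³) = 1.387×10^-5 rad/s.
Angle swept by the target during transfer: ω₂·t = 1.311 rad = 75.11°.
The magnetospheric explorer traverses 180° on the transfer ellipse, so the target must lead by 180° − 75.11° = 104.9°.

φ = 104.9°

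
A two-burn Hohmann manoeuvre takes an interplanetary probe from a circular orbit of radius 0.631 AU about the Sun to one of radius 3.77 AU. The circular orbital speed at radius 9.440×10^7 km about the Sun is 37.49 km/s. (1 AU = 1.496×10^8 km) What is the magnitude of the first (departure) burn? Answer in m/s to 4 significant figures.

From the circular-orbit relation v² = μ/r at r = 9.440×10^7 km: μ = v²r = (37.49)² × 9.440×10^7 = 1.32679×10^11 km³/s².
In km: r₁ = 0.631 × 1.496×10^8 = 9.43976×10^7 km; r₂ = 3.77 × 1.496×10^8 = 5.63992×10^8 km.
Semi-major axis of the transfer orbit: a_t = (9.43976×10^7 + 5.63992×10^8)/2 = 3.291948×10^8 km.
Circular speed at r = 9.43976×10^7 km: v_c = √(μ/r) = 37.49 km/s.
Vis-viva on the transfer ellipse at r = 9.43976×10^7 km gives v_t = √[μ(2/r − 1/a_t)] = 49.07 km/s.
Δv₁ = |v_t − v_c| = |49.07 − 37.49| = 11.58 km/s.

Δv₁ = 11580 m/s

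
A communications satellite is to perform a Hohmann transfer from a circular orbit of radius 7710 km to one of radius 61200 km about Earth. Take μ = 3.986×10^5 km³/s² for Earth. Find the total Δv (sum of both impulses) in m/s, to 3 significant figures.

Δv = 3740 m/s

Semi-major axis of the transfer orbit: a_t = (7710 + 61200)/2 = 34455 km.
Circular speed at r₁: v₁ = √(μ/r₁) = √(3.986×10^5/7710) = 7.1902 km/s.
Transfer-orbit speed at r₁ (vis-viva equation): v_p = √[μ(2/r₁ − 1/a_t)] = 9.5828 km/s.
First burn Δv₁ = |v_p − v₁| = 2.3926 km/s.
At r₂, v₂ = √(μ/r₂) = 2.55207 km/s.
Transfer-orbit speed at r₂: v_a = √[μ(2/r₂ − 1/a_t)] = 1.20724 km/s.
Second burn Δv₂ = |v₂ − v_a| = 1.3448 km/s.
Total Δv = Δv₁ + Δv₂ = 3.737 km/s.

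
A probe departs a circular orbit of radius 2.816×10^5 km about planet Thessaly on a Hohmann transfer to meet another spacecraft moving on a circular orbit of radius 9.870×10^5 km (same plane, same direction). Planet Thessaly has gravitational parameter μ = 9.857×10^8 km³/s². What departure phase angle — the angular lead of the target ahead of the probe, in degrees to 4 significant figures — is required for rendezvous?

The Hohmann ellipse has a_t = (r₁ + r₂)/2 = 6.343×10^5 km.
Transfer time t = π√(a_t³/μ) = 50550 s.
Target angular speed ω₂ = √(μ/r₂³) = 3.2018×10^-5 rad/s.
Angle swept by the target during transfer: ω₂·t = 1.6185 rad = 92.73°.
Arrival is 180° from departure on the ellipse, so φ = 180° − 92.73° = 87.27°.

φ = 87.27°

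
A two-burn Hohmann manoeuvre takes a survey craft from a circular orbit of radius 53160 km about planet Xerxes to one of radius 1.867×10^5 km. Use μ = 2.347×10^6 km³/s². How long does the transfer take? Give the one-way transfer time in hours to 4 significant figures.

Semi-major axis of the transfer orbit: a_t = (53160 + 1.867×10^5)/2 = 1.1993×10^5 km.
Half the transfer-orbit period gives t = π√(a_t³/μ) = 85170 s.
Converting: 85170 s ÷ 3600 s/hour = 23.66 hours.

t = 23.66 hours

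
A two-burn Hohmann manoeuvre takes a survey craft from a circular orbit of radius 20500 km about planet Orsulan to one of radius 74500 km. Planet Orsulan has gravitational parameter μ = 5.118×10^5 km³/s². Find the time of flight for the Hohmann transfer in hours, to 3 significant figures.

t = 12.6 hours

Transfer-ellipse semi-major axis a_t = (r₁ + r₂)/2 = (20500 + 74500)/2 = 47500 km.
Half the transfer-orbit period gives t = π√(a_t³/μ) = 45460 s.
Converting: 45460 s ÷ 3600 s/hour = 12.6 hours.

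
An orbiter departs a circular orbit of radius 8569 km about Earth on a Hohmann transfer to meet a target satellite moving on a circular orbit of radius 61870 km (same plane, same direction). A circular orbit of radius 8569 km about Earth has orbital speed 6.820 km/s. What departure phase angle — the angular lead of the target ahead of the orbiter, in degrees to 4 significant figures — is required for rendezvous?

From the circular-orbit relation v² = μ/r at r = 8569 km: μ = v²r = (6.820)² × 8569 = 3.98565×10^5 km³/s².
Semi-major axis of the transfer orbit: a_t = (8569 + 61870)/2 = 35219.5 km.
Transfer time t = π√(a_t³/μ) = 32891 s.
Target angular speed ω₂ = √(μ/r₂³) = 4.1023×10^-5 rad/s.
Angle swept by the target during transfer: ω₂·t = 1.3493 rad = 77.31°.
Arrival is 180° from departure on the ellipse, so φ = 180° − 77.31° = 102.7°.

φ = 102.7°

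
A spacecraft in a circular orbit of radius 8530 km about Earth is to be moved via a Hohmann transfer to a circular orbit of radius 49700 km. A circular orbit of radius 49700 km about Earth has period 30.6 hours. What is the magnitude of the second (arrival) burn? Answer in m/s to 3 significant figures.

Δv₂ = 1300 m/s

From Kepler's third law T² = 4π²r³/μ at r = 49700 km, T = 30.6 hours = 30.6 × 3600 s = 1.1016×10^5 s: μ = 4π²r³/T² = 3.99375×10^5 km³/s².
The Hohmann ellipse has a_t = (r₁ + r₂)/2 = 29115 km.
Circular speed at r = 49700 km: v_c = √(μ/r) = 2.8347 km/s.
Transfer-orbit speed at the same r (vis-viva, a = a_t): v_t = √[μ(2/r − 1/a_t)] = 1.5344 km/s.
Δv₂ = |v_t − v_c| = |1.5344 − 2.8347| = 1.300 km/s.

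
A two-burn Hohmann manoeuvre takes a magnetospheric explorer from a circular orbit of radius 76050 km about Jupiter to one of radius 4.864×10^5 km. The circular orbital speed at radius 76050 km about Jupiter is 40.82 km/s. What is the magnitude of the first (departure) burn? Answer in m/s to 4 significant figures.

From the circular-orbit relation v² = μ/r at r = 76050 km: μ = v²r = (40.82)² × 76050 = 1.26720×10^8 km³/s².
The Hohmann ellipse has a_t = (r₁ + r₂)/2 = 2.81225×10^5 km.
On the circular orbit at r = 76050 km, v_c = √(μ/r) = 40.82 km/s.
Vis-viva on the transfer ellipse at r = 76050 km gives v_t = √[μ(2/r − 1/a_t)] = 53.68 km/s.
Δv₁ = |v_t − v_c| = |53.68 − 40.82| = 12.86 km/s.

Δv₁ = 12860 m/s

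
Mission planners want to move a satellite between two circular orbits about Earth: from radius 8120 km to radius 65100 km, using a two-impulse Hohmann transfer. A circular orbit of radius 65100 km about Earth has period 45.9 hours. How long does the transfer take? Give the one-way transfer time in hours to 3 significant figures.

From Kepler's third law T² = 4π²r³/μ at r = 65100 km, T = 45.9 hours = 45.9 × 3600 s = 1.6524×10^5 s: μ = 4π²r³/T² = 3.98908×10^5 km³/s².
The Hohmann ellipse has a_t = (r₁ + r₂)/2 = 36610 km.
By Kepler's third law the transfer-orbit period is T = 2π√(a_t³/μ), so t = T/2 = 34840 s.
Converting: 34840 s ÷ 3600 s/hour = 9.68 hours.

t = 9.68 hours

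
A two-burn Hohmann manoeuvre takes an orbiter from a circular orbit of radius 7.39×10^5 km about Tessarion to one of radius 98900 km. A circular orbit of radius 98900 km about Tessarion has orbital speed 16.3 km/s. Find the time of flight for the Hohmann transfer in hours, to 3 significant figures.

From the circular-orbit relation v² = μ/r at r = 98900 km: μ = v²r = (16.3)² × 98900 = 2.62767×10^7 km³/s².
Transfer-ellipse semi-major axis a_t = (r₁ + r₂)/2 = (7.390×10^5 + 98900)/2 = 4.1895×10^5 km.
Half the transfer-orbit period gives t = π√(a_t³/μ) = 1.662×10^5 s.
Converting: 1.662×10^5 s ÷ 3600 s/hour = 46.2 hours.

t = 46.2 hours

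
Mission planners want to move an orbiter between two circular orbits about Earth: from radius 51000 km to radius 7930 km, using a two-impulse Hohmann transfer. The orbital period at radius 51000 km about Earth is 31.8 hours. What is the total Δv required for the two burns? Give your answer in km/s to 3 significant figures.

From Kepler's third law T² = 4π²r³/μ at r = 51000 km, T = 31.8 hours = 31.8 × 3600 s = 1.1448×10^5 s: μ = 4π²r³/T² = 3.99587×10^5 km³/s².
The Hohmann ellipse has a_t = (r₁ + r₂)/2 = 29465 km.
At r₁ the circular-orbit speed is v₁ = √(μ/r₁) = 2.799 km/s.
On the transfer ellipse at r₁, vis-viva equation gives v_a = √[μ(2/r₁ − 1/a_t)] = 1.452 km/s.
First burn Δv₁ = |v_a − v₁| = 1.347 km/s.
Circular speed at r₂: v₂ = √(μ/r₂) = 7.099 km/s.
Transfer-orbit speed at r₂: v_p = √[μ(2/r₂ − 1/a_t)] = 9.339 km/s.
Second burn Δv₂ = |v₂ − v_p| = 2.240 km/s.
Total Δv = Δv₁ + Δv₂ = 3.587 km/s.

Δv = 3.59 km/s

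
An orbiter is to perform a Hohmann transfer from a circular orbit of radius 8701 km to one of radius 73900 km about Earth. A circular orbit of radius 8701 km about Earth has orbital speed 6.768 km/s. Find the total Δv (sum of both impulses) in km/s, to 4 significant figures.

Δv = 3.542 km/s

From the circular-orbit relation v² = μ/r at r = 8701 km: μ = v²r = (6.768)² × 8701 = 3.98556×10^5 km³/s².
The Hohmann ellipse has a_t = (r₁ + r₂)/2 = 41300.5 km.
Circular speed at r₁: v₁ = √(μ/r₁) = √(3.98556×10^5/8701) = 6.7680 km/s.
On the transfer ellipse at r₁, vis-viva gives v_p = √[μ(2/r₁ − 1/a_t)] = 9.0533 km/s.
First burn Δv₁ = |v_p − v₁| = 2.2853 km/s.
At r₂, v₂ = √(μ/r₂) = 2.3223 km/s.
Transfer-orbit speed at r₂: v_a = √[μ(2/r₂ − 1/a_t)] = 1.0659 km/s.
Second burn Δv₂ = |v₂ − v_a| = 1.2564 km/s.
Total Δv = Δv₁ + Δv₂ = 3.542 km/s.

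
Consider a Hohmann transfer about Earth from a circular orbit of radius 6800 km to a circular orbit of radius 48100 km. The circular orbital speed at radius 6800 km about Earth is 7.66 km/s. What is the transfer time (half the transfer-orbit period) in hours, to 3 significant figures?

t = 6.28 hours

From the circular-orbit relation v² = μ/r at r = 6800 km: μ = v²r = (7.66)² × 6800 = 3.98994×10^5 km³/s².
The Hohmann ellipse has a_t = (r₁ + r₂)/2 = 27450 km.
Half the transfer-orbit period gives t = π√(a_t³/μ) = 22620 s.
Converting: 22620 s ÷ 3600 s/hour = 6.28 hours.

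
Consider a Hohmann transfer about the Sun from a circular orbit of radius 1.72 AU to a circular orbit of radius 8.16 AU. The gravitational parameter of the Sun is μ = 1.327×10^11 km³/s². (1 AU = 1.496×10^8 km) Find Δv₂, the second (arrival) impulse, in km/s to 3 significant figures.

In km: r₁ = 1.72 × 1.496×10^8 = 2.57312×10^8 km; r₂ = 8.16 × 1.496×10^8 = 1.220736×10^9 km.
Semi-major axis of the transfer orbit: a_t = (2.57312×10^8 + 1.220736×10^9)/2 = 7.39024×10^8 km.
Circular speed at r = 1.220736×10^9 km: v_c = √(μ/r) = 10.426 km/s.
Vis-viva on the transfer ellipse at r = 1.220736×10^9 km gives v_t = √[μ(2/r − 1/a_t)] = 6.1521 km/s.
Δv₂ = |v_t − v_c| = |6.1521 − 10.426| = 4.274 km/s.

Δv₂ = 4.27 km/s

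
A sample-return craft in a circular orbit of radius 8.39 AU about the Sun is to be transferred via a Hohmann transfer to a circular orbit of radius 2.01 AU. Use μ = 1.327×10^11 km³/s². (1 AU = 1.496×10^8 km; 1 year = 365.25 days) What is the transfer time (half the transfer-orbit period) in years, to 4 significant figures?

t = 5.929 years

In km: r₁ = 8.39 × 1.496×10^8 = 1.255144×10^9 km; r₂ = 2.01 × 1.496×10^8 = 3.00696×10^8 km.
Transfer-ellipse semi-major axis a_t = (r₁ + r₂)/2 = (1.255144×10^9 + 3.00696×10^8)/2 = 7.7792×10^8 km.
By Kepler's third law the transfer-orbit period is T = 2π√(a_t³/μ), so t = T/2 = 1.871×10^8 s.
Converting: 1.871×10^8 s ÷ 3.15576×10^7 s/year (365.25 × 86400) = 5.929 years.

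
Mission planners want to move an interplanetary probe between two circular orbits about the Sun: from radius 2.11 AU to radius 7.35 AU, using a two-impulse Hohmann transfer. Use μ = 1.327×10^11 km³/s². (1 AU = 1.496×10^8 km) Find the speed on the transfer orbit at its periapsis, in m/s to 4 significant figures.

v = 25560 m/s

In km: r₁ = 2.11 × 1.496×10^8 = 3.15656×10^8 km; r₂ = 7.35 × 1.496×10^8 = 1.09956×10^9 km.
The Hohmann ellipse has a_t = (r₁ + r₂)/2 = 7.07608×10^8 km.
At periapsis, r = 3.15656×10^8 km.
Applying v² = μ(2/r − 1/a_t): v = 25.56 km/s.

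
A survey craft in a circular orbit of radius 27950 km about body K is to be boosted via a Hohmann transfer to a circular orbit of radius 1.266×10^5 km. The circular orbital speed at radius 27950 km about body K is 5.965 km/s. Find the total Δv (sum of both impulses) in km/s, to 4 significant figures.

Δv = 2.787 km/s

From the circular-orbit relation v² = μ/r at r = 27950 km: μ = v²r = (5.965)² × 27950 = 9.94495×10^5 km³/s².
Semi-major axis of the transfer orbit: a_t = (27950 + 1.266×10^5)/2 = 77275 km.
At r₁ the circular-orbit speed is v₁ = √(μ/r₁) = 5.965 km/s.
On the transfer ellipse at r₁, v² = μ(2/r − 1/a) gives v_p = √[μ(2/r₁ − 1/a_t)] = 7.635 km/s.
First burn Δv₁ = |v_p − v₁| = 1.670 km/s.
At r₂, v₂ = √(μ/r₂) = 2.803 km/s.
Transfer-orbit speed at r₂: v_a = √[μ(2/r₂ − 1/a_t)] = 1.686 km/s.
Second burn Δv₂ = |v₂ − v_a| = 1.117 km/s.
Total Δv = Δv₁ + Δv₂ = 2.787 km/s.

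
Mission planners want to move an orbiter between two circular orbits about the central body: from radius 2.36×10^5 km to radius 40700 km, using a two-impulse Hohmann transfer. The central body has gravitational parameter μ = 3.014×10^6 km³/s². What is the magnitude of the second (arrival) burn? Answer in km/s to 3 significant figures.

Δv₂ = 2.63 km/s

Transfer-ellipse semi-major axis a_t = (r₁ + r₂)/2 = (2.360×10^5 + 40700)/2 = 1.3835×10^5 km.
Circular speed at r = 40700 km: v_c = √(μ/r) = 8.60547 km/s.
Vis-viva on the transfer ellipse at r = 40700 km gives v_t = √[μ(2/r − 1/a_t)] = 11.2393 km/s.
Δv₂ = |v_t − v_c| = |11.2393 − 8.60547| = 2.634 km/s.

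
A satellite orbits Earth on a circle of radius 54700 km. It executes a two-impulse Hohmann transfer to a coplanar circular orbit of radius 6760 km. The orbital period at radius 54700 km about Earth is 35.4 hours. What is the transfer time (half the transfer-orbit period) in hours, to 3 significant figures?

t = 7.45 hours

From Kepler's third law T² = 4π²r³/μ at r = 54700 km, T = 35.4 hours = 35.4 × 3600 s = 1.2744×10^5 s: μ = 4π²r³/T² = 3.97842×10^5 km³/s².
Semi-major axis of the transfer orbit: a_t = (54700 + 6760)/2 = 30730 km.
Half the transfer-orbit period gives t = π√(a_t³/μ) = 26830 s.
Converting: 26830 s ÷ 3600 s/hour = 7.45 hours.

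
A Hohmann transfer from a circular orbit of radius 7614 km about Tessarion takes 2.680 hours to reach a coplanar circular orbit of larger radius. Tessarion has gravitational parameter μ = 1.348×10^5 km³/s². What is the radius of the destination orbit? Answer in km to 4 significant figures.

Transfer time t = 2.680 hours = 9648 s, and t = π√(a_t³/μ).
So a_t = (μ t²/π²)^(1/3) = (1.348×10^5 × (9648)² / π²)^(1/3) = 10833 km.
Since a_t = (r₁ + r₂)/2, r₂ = 2a_t − r₁ = 2×10833 − 7614 = 14052 km.

r₂ = 14050 km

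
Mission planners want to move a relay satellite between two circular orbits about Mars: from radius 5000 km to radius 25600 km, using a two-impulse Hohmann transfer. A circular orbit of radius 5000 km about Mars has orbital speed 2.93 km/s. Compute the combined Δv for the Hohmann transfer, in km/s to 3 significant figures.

Δv = 1.41 km/s

From the circular-orbit relation v² = μ/r at r = 5000 km: μ = v²r = (2.93)² × 5000 = 42924.5 km³/s².
Transfer-ellipse semi-major axis a_t = (r₁ + r₂)/2 = (5000 + 25600)/2 = 15300 km.
At r₁ the circular-orbit speed is v₁ = √(μ/r₁) = 2.930 km/s.
Transfer-orbit speed at r₁ (vis-viva): v_p = √[μ(2/r₁ − 1/a_t)] = 3.790 km/s.
First burn Δv₁ = |v_p − v₁| = 0.8600 km/s.
Circular speed at r₂: v₂ = √(μ/r₂) = 1.2949 km/s.
Transfer-orbit speed at r₂: v_a = √[μ(2/r₂ − 1/a_t)] = 0.74024 km/s.
Second burn Δv₂ = |v₂ − v_a| = 0.5547 km/s.
Δv = Δv₁ + Δv₂ = 0.8600 + 0.5547 = 1.415 km/s.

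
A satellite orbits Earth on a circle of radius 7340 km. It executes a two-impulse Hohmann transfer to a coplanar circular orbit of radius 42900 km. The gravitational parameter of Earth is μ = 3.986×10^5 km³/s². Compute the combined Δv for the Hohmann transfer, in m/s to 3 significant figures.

Δv = 3660 m/s

Semi-major axis of the transfer orbit: a_t = (7340 + 42900)/2 = 25120 km.
Circular speed at r₁: v₁ = √(μ/r₁) = √(3.986×10^5/7340) = 7.3692 km/s.
On the transfer ellipse at r₁, v² = μ(2/r − 1/a) gives v_p = √[μ(2/r₁ − 1/a_t)] = 9.6303 km/s.
First burn Δv₁ = |v_p − v₁| = 2.2611 km/s.
At r₂, v₂ = √(μ/r₂) = 3.0482 km/s.
Transfer-orbit speed at r₂: v_a = √[μ(2/r₂ − 1/a_t)] = 1.6477 km/s.
Second burn Δv₂ = |v₂ − v_a| = 1.4005 km/s.
Δv = Δv₁ + Δv₂ = 2.2611 + 1.4005 = 3.662 km/s.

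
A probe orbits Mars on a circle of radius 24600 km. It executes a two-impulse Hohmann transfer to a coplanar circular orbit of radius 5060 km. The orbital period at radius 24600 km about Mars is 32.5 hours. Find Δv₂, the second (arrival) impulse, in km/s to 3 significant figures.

From Kepler's third law T² = 4π²r³/μ at r = 24600 km, T = 32.5 hours = 32.5 × 3600 s = 1.170×10^5 s: μ = 4π²r³/T² = 42933.2 km³/s².
The Hohmann ellipse has a_t = (r₁ + r₂)/2 = 14830 km.
On the circular orbit at r = 5060 km, v_c = √(μ/r) = 2.9129 km/s.
Vis-viva on the transfer ellipse at r = 5060 km gives v_t = √[μ(2/r − 1/a_t)] = 3.7516 km/s.
Δv₂ = |v_t − v_c| = |3.7516 − 2.9129| = 0.8387 km/s.

Δv₂ = 0.839 km/s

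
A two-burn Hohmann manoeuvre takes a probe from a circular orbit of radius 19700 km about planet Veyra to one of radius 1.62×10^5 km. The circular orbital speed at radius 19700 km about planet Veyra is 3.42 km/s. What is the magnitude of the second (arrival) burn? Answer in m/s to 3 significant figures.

Δv₂ = 637 m/s

From the circular-orbit relation v² = μ/r at r = 19700 km: μ = v²r = (3.42)² × 19700 = 2.30419×10^5 km³/s².
Transfer-ellipse semi-major axis a_t = (r₁ + r₂)/2 = (19700 + 1.620×10^5)/2 = 90850 km.
On the circular orbit at r = 1.620×10^5 km, v_c = √(μ/r) = 1.19262 km/s.
Transfer-orbit speed at the same r (vis-viva, a = a_t): v_t = √[μ(2/r − 1/a_t)] = 0.555357 km/s.
Δv₂ = |v_t − v_c| = |0.555357 − 1.19262| = 0.6373 km/s.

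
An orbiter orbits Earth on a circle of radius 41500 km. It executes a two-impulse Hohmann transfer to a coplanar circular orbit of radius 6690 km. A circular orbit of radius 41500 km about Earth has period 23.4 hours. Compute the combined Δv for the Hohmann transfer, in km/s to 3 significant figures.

Δv = 3.87 km/s

From Kepler's third law T² = 4π²r³/μ at r = 41500 km, T = 23.4 hours = 23.4 × 3600 s = 84240 s: μ = 4π²r³/T² = 3.97619×10^5 km³/s².
Semi-major axis of the transfer orbit: a_t = (41500 + 6690)/2 = 24095 km.
Circular speed at r₁: v₁ = √(μ/r₁) = √(3.97619×10^5/41500) = 3.0953 km/s.
Transfer-orbit speed at r₁ (vis-viva): v_a = √[μ(2/r₁ − 1/a_t)] = 1.6310 km/s.
First burn Δv₁ = |v_a − v₁| = 1.4643 km/s.
Circular speed at r₂: v₂ = √(μ/r₂) = 7.70940 km/s.
Transfer-orbit speed at r₂: v_p = √[μ(2/r₂ − 1/a_t)] = 10.1177 km/s.
Second burn Δv₂ = |v₂ − v_p| = 2.4083 km/s.
Δv = Δv₁ + Δv₂ = 1.4643 + 2.4083 = 3.873 km/s.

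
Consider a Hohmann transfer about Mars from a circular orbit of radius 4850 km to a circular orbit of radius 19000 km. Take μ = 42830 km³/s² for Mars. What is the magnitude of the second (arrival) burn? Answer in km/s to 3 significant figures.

The Hohmann ellipse has a_t = (r₁ + r₂)/2 = 11925 km.
On the circular orbit at r = 19000 km, v_c = √(μ/r) = 1.5014 km/s.
Vis-viva on the transfer ellipse at r = 19000 km gives v_t = √[μ(2/r − 1/a_t)] = 0.95750 km/s.
Δv₂ = |v_t − v_c| = |0.95750 − 1.5014| = 0.5439 km/s.

Δv₂ = 0.544 km/s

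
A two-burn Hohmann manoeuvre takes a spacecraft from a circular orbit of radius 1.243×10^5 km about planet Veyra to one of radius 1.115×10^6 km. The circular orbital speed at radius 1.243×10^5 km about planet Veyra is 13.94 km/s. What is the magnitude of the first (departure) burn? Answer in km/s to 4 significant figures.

Δv₁ = 4.759 km/s

From the circular-orbit relation v² = μ/r at r = 1.243×10^5 km: μ = v²r = (13.94)² × 1.243×10^5 = 2.41544×10^7 km³/s².
Transfer-ellipse semi-major axis a_t = (r₁ + r₂)/2 = (1.243×10^5 + 1.115×10^6)/2 = 6.1965×10^5 km.
Circular speed at r = 1.243×10^5 km: v_c = √(μ/r) = 13.940 km/s.
Vis-viva on the transfer ellipse at r = 1.243×10^5 km gives v_t = √[μ(2/r − 1/a_t)] = 18.699 km/s.
Δv₁ = |v_t − v_c| = |18.699 − 13.940| = 4.759 km/s.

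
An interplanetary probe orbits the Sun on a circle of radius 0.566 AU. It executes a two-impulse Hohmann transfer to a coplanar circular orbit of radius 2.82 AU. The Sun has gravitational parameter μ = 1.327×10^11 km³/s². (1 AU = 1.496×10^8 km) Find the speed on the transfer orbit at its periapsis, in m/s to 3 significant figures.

v = 51100 m/s

In km: r₁ = 0.566 × 1.496×10^8 = 8.46736×10^7 km; r₂ = 2.82 × 1.496×10^8 = 4.21872×10^8 km.
Transfer-ellipse semi-major axis a_t = (r₁ + r₂)/2 = (8.46736×10^7 + 4.21872×10^8)/2 = 2.532728×10^8 km.
The periapsis of the transfer ellipse is at r = 8.46736×10^7 km.
Vis-viva: v = √[μ(2/r − 1/a_t)] = √[1.327×10^11 × (2/8.46736×10^7 − 1/2.532728×10^8)] = 51.09 km/s.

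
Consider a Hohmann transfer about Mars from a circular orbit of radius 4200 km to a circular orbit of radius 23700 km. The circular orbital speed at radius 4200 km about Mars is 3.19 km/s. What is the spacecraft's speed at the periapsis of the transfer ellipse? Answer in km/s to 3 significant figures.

From the circular-orbit relation v² = μ/r at r = 4200 km: μ = v²r = (3.19)² × 4200 = 42739.6 km³/s².
Transfer-ellipse semi-major axis a_t = (r₁ + r₂)/2 = (4200 + 23700)/2 = 13950 km.
At periapsis, r = 4200 km.
From the vis-viva equation, v = √[μ(2/r − 1/a_t)] = 4.158 km/s.

v = 4.16 km/s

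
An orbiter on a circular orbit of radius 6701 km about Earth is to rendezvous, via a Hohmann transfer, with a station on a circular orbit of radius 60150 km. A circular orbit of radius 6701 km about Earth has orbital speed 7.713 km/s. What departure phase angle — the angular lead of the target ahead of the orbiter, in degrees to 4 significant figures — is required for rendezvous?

φ = 105.4°

From the circular-orbit relation v² = μ/r at r = 6701 km: μ = v²r = (7.713)² × 6701 = 3.98645×10^5 km³/s².
The Hohmann ellipse has a_t = (r₁ + r₂)/2 = 33425.5 km.
Transfer time t = π√(a_t³/μ) = 30407.0 s.
Target angular speed ω₂ = √(μ/r₂³) = 4.27996×10^-5 rad/s.
Angle swept by the target during transfer: ω₂·t = 1.30141 rad = 74.57°.
The orbiter traverses 180° on the transfer ellipse, so the target must lead by 180° − 74.57° = 105.4°.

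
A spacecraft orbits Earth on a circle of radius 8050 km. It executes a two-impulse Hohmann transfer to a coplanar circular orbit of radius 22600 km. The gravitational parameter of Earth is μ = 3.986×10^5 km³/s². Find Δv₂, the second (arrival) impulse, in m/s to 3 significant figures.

Transfer-ellipse semi-major axis a_t = (r₁ + r₂)/2 = (8050 + 22600)/2 = 15325 km.
On the circular orbit at r = 22600 km, v_c = √(μ/r) = 4.200 km/s.
Transfer-orbit speed at the same r (vis-viva, a = a_t): v_t = √[μ(2/r − 1/a_t)] = 3.044 km/s.
Δv₂ = |v_t − v_c| = |3.044 − 4.200| = 1.156 km/s.

Δv₂ = 1160 m/s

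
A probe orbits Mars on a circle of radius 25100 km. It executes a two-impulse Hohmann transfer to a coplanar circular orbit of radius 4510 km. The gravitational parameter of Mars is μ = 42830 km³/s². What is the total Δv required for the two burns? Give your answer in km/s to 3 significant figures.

Transfer-ellipse semi-major axis a_t = (r₁ + r₂)/2 = (25100 + 4510)/2 = 14805 km.
Circular speed at r₁: v₁ = √(μ/r₁) = √(42830/25100) = 1.3063 km/s.
On the transfer ellipse at r₁, vis-viva gives v_a = √[μ(2/r₁ − 1/a_t)] = 0.72098 km/s.
First burn Δv₁ = |v_a − v₁| = 0.5853 km/s.
At r₂, v₂ = √(μ/r₂) = 3.08167 km/s.
Transfer-orbit speed at r₂: v_p = √[μ(2/r₂ − 1/a_t)] = 4.01253 km/s.
Second burn Δv₂ = |v₂ − v_p| = 0.9309 km/s.
Δv = Δv₁ + Δv₂ = 0.5853 + 0.9309 = 1.516 km/s.

Δv = 1.52 km/s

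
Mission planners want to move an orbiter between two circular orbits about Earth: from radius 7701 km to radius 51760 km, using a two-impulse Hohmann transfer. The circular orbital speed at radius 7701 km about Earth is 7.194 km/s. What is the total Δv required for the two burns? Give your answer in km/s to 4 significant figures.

Δv = 3.661 km/s

From the circular-orbit relation v² = μ/r at r = 7701 km: μ = v²r = (7.194)² × 7701 = 3.98555×10^5 km³/s².
Transfer-ellipse semi-major axis a_t = (r₁ + r₂)/2 = (7701 + 51760)/2 = 29730.5 km.
Circular speed at r₁: v₁ = √(μ/r₁) = √(3.98555×10^5/7701) = 7.194 km/s.
On the transfer ellipse at r₁, v² = μ(2/r − 1/a) gives v_p = √[μ(2/r₁ − 1/a_t)] = 9.492 km/s.
First burn Δv₁ = |v_p − v₁| = 2.298 km/s.
Circular speed at r₂: v₂ = √(μ/r₂) = 2.775 km/s.
Transfer-orbit speed at r₂: v_a = √[μ(2/r₂ − 1/a_t)] = 1.412 km/s.
Second burn Δv₂ = |v₂ − v_a| = 1.363 km/s.
Δv = Δv₁ + Δv₂ = 2.298 + 1.363 = 3.661 km/s.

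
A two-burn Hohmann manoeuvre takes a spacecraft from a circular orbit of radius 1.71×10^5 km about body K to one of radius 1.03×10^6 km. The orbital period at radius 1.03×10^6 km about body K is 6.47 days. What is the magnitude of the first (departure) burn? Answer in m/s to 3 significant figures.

From Kepler's third law T² = 4π²r³/μ at r = 1.03×10^6 km, T = 6.47 days = 6.47 × 86400 s = 5.59008×10^5 s: μ = 4π²r³/T² = 1.38050×10^8 km³/s².
Semi-major axis of the transfer orbit: a_t = (1.710×10^5 + 1.030×10^6)/2 = 6.005×10^5 km.
On the circular orbit at r = 1.710×10^5 km, v_c = √(μ/r) = 28.413 km/s.
Vis-viva on the transfer ellipse at r = 1.710×10^5 km gives v_t = √[μ(2/r − 1/a_t)] = 37.212 km/s.
Δv₁ = |v_t − v_c| = |37.212 − 28.413| = 8.799 km/s.

Δv₁ = 8800 m/s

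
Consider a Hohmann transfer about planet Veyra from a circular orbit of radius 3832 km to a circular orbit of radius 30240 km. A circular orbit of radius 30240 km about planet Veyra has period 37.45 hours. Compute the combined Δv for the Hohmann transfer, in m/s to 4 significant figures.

From Kepler's third law T² = 4π²r³/μ at r = 30240 km, T = 37.45 hours = 37.45 × 3600 s = 1.3482×10^5 s: μ = 4π²r³/T² = 60061.5 km³/s².
Semi-major axis of the transfer orbit: a_t = (3832 + 30240)/2 = 17036 km.
At r₁ the circular-orbit speed is v₁ = √(μ/r₁) = 3.959 km/s.
Transfer-orbit speed at r₁ (vis-viva equation): v_p = √[μ(2/r₁ − 1/a_t)] = 5.275 km/s.
First burn Δv₁ = |v_p − v₁| = 1.316 km/s.
Circular speed at r₂: v₂ = √(μ/r₂) = 1.4093 km/s.
Transfer-orbit speed at r₂: v_a = √[μ(2/r₂ − 1/a_t)] = 0.66840 km/s.
Second burn Δv₂ = |v₂ − v_a| = 0.7409 km/s.
Total Δv = Δv₁ + Δv₂ = 2.057 km/s.

Δv = 2057 m/s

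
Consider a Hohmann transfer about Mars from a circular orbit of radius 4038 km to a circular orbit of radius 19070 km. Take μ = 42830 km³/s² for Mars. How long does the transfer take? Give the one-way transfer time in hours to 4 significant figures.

Transfer-ellipse semi-major axis a_t = (r₁ + r₂)/2 = (4038 + 19070)/2 = 11554 km.
Transfer time t = π√(a_t³/μ) = π√((11554)³ / 42830) = 18853 s.
Converting: 18853 s ÷ 3600 s/hour = 5.237 hours.

t = 5.237 hours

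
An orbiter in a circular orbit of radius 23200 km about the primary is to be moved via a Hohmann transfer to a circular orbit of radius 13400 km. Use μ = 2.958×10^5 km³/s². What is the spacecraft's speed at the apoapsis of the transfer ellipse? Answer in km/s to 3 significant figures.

v = 3.06 km/s

Semi-major axis of the transfer orbit: a_t = (23200 + 13400)/2 = 18300 km.
The apoapsis of the transfer ellipse is at r = 23200 km.
From the vis-viva equation, v = √[μ(2/r − 1/a_t)] = 3.055 km/s.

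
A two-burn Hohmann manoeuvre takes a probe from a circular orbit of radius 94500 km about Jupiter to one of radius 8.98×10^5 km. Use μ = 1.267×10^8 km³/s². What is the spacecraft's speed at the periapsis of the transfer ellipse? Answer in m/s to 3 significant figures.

Semi-major axis of the transfer orbit: a_t = (94500 + 8.980×10^5)/2 = 4.9625×10^5 km.
The periapsis of the transfer ellipse is at r = 94500 km.
Vis-viva: v = √[μ(2/r − 1/a_t)] = √[1.267×10^8 × (2/94500 − 1/4.9625×10^5)] = 49.26 km/s.

v = 49300 m/s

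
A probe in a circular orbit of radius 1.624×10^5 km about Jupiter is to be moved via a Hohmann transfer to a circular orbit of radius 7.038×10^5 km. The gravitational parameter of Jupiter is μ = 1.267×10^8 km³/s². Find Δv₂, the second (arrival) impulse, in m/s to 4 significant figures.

The Hohmann ellipse has a_t = (r₁ + r₂)/2 = 4.331×10^5 km.
Circular speed at r = 7.038×10^5 km: v_c = √(μ/r) = 13.417 km/s.
Vis-viva on the transfer ellipse at r = 7.038×10^5 km gives v_t = √[μ(2/r − 1/a_t)] = 8.2160 km/s.
Δv₂ = |v_t − v_c| = |8.2160 − 13.417| = 5.201 km/s.

Δv₂ = 5201 m/s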